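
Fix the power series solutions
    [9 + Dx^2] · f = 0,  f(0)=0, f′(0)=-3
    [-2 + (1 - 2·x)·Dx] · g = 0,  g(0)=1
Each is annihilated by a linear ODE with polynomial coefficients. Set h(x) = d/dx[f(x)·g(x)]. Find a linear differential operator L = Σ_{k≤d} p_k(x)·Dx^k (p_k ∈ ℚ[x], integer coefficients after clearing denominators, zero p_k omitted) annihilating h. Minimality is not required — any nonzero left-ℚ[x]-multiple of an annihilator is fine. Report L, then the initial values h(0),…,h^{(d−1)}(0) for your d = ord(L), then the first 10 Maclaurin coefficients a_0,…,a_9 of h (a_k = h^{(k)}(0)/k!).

f: a_k = 0, -3, 0, 9/2, 0, -81/40, 0, 243/560, 0, -243/4480, …
g: a_k = 1, 2, 4, 8, 16, 32, 64, 128, 256, 512, …
Sym-product of L_f,L_g gives L₀ (≤ ord 2).
h₀' ⇒ L via d/dx closure of L₀.
L = (1 - 36·x + 36·x^2) + (-4 + 8·x)·Dx + (1 - 4·x + 4·x^2)·Dx^2  (order 2).
h: a_k = -3, -12, -45/2, -60, -1281/8, -3843/10, -71493/80, -71493/35, -20592171/4480, -2288019/224, …
ICs: h(0) = -3, h′(0) = -12.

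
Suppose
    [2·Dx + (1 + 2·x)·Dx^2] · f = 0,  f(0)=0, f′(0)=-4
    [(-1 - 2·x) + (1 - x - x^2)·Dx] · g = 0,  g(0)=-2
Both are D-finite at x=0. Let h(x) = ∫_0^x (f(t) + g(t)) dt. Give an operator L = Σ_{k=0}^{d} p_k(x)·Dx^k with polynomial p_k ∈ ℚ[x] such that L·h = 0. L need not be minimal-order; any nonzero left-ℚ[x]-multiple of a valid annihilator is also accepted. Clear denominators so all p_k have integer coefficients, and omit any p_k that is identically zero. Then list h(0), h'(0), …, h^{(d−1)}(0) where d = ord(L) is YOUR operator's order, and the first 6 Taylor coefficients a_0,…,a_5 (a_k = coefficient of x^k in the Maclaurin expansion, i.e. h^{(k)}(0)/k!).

L = (-34 - 92·x - 116·x^2 - 48·x^3 - 24·x^4)·Dx^2 + (-5 - 60·x - 170·x^2 - 180·x^3 - 100·x^4 - 40·x^5)·Dx^3 + (3 + 11·x + 5·x^2 - 20·x^3 - 30·x^4 - 24·x^5 - 8·x^6)·Dx^4  (order 4).
h: a_k = 0, -2, -3, 0, -17/6, -2/5, …
ICs: h(0) = 0, h′(0) = -2, h′′(0) = -6, h′′′(0) = 0.

f: a_k = 0, -4, 4, -16/3, 8, -64/5, …
g: a_k = -2, -2, -4, -6, -10, -16, …
h₀=f+g: left-lcm gives L₀, ord ≤ 3.
Integrate: L := L₀·Dx.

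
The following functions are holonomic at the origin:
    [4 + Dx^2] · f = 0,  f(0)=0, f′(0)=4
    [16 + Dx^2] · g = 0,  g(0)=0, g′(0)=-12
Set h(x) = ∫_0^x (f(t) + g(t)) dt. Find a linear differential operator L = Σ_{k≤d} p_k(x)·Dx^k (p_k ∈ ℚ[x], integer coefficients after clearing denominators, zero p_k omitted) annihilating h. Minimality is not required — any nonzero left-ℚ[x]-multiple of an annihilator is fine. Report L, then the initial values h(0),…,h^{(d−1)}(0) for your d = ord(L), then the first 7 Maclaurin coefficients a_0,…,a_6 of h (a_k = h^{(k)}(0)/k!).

L = 64·Dx + 20·Dx^3 + Dx^5  (order 5).
h: a_k = 0, 0, -4, 0, 22/3, 0, -188/45, …
ICs: h(0) = 0, h′(0) = 0, h′′(0) = -8, h′′′(0) = 0, h′′′′(0) = 176.

f: a_k = 0, 4, 0, -8/3, 0, 8/15, 0, …
g: a_k = 0, -12, 0, 32, 0, -128/5, 0, …
Weyl lclm of L_f,L_g ⇒ L₀ (ord ≤ 4).
Integrate: L := L₀·Dx.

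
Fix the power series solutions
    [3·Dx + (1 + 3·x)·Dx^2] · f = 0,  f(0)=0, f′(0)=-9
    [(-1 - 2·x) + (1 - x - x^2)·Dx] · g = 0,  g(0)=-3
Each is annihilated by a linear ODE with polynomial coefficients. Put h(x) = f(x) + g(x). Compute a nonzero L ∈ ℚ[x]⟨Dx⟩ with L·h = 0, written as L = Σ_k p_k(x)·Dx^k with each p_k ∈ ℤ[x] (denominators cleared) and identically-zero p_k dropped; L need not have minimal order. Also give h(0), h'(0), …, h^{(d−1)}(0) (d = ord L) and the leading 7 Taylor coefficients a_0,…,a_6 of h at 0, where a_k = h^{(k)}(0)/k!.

L = (-126 - 342·x - 468·x^2 - 180·x^3 - 108·x^4)·Dx + (-156·x - 576·x^2 - 672·x^3 - 378·x^4 - 180·x^5)·Dx^2 + (7 + 35·x + 29·x^2 - 63·x^3 - 99·x^4 - 93·x^5 - 36·x^6)·Dx^3  (order 3).
h: a_k = -3, -12, 15/2, -36, 183/4, -849/5, 651/2, …
ICs: h(0) = -3, h′(0) = -12, h′′(0) = 15.

f: a_k = 0, -9, 27/2, -27, 243/4, -729/5, 729/2, …
g: a_k = -3, -3, -6, -9, -15, -24, -39, …
f+g: L₀ = lclm(L_f,L_g), ord ≤ 2+1.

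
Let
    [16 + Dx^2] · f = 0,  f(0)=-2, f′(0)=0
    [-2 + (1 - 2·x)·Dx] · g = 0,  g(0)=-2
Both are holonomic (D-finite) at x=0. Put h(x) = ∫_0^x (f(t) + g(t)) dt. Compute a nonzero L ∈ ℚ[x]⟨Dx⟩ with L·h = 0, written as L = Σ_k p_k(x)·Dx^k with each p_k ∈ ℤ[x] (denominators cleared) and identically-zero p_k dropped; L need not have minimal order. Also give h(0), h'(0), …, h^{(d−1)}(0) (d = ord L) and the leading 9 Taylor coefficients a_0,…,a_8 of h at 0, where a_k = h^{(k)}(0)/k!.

L = (-160 + 256·x - 256·x^2)·Dx + (48 - 224·x + 384·x^2 - 256·x^3)·Dx^2 + (-10 + 16·x - 16·x^2)·Dx^3 + (3 - 14·x + 24·x^2 - 16·x^3)·Dx^4  (order 4).
h: a_k = 0, -4, -2, 8/3, -4, -32/3, -32/3, -5248/315, -32, …
ICs: h(0) = 0, h′(0) = -4, h′′(0) = -4, h′′′(0) = 16.

f: a_k = -2, 0, 16, 0, -64/3, 0, 512/45, 0, -1024/315, …
g: a_k = -2, -4, -8, -16, -32, -64, -128, -256, -512, …
L₀ := lclm(L_f,L_g); ord L₀ ≤ 2+1.
h=∫h₀ ⇒ L = L₀·Dx.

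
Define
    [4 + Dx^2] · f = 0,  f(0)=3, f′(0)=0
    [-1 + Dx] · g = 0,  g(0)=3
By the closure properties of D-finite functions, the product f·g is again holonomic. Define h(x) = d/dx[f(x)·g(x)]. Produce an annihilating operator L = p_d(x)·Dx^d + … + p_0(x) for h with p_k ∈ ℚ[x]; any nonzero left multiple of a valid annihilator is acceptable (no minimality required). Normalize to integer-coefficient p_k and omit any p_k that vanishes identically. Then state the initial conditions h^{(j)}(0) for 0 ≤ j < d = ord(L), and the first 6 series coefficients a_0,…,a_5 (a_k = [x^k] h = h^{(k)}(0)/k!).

L = 5 - 2·Dx + Dx^2  (order 2).
h: a_k = 9, -27, -99/2, -21/2, 123/8, 351/40, …
ICs: h(0) = 9, h′(0) = -27.

f: a_k = 3, 0, -6, 0, 2, 0, …
g: a_k = 3, 3, 3/2, 1/2, 1/8, 1/40, …
L₀ := L_f ⊗_s L_g (sym. prod.), ord ≤ 2.
h=h₀': d/dx-closure on L₀ ⇒ L.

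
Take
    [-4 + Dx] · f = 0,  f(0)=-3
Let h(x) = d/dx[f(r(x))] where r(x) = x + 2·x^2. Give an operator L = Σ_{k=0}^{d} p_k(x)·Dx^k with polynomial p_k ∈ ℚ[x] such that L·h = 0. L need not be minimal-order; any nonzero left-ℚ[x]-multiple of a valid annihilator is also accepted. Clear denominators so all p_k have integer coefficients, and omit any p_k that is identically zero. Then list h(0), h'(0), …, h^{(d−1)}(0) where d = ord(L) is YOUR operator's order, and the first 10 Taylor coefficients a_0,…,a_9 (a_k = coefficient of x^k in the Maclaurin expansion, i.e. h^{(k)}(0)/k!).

L = (8 + 32·x + 64·x^2) + (-1 - 4·x)·Dx  (order 1).
h: a_k = -12, -96, -384, -1280, -3328, -38912/5, -237568/15, -3129344/105, -1073152/21, -77791232/945, …
ICs: h(0) = -12.

f: a_k = -3, -12, -24, -32, -32, -128/5, -256/15, -1024/105, -512/105, -2048/945, …
h₀=f(r): pull back L_f along r ⇒ L₀.
h₀' ⇒ L via d/dx closure of L₀.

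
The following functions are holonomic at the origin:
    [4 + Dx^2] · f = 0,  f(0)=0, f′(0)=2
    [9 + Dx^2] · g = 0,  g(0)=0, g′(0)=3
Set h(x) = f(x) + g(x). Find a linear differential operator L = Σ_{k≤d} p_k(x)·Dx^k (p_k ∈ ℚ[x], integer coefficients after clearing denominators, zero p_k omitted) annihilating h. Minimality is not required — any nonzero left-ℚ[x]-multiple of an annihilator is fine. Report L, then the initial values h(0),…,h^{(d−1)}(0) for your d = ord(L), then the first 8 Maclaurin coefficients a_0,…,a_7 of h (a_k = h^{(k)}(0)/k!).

L = 36 + 13·Dx^2 + Dx^4  (order 4).
h: a_k = 0, 5, 0, -35/6, 0, 55/24, 0, -463/1008, …
ICs: h(0) = 0, h′(0) = 5, h′′(0) = 0, h′′′(0) = -35.

f: a_k = 0, 2, 0, -4/3, 0, 4/15, 0, -8/315, …
g: a_k = 0, 3, 0, -9/2, 0, 81/40, 0, -243/560, …
f+g: L₀ = lclm(L_f,L_g), ord ≤ 2+2.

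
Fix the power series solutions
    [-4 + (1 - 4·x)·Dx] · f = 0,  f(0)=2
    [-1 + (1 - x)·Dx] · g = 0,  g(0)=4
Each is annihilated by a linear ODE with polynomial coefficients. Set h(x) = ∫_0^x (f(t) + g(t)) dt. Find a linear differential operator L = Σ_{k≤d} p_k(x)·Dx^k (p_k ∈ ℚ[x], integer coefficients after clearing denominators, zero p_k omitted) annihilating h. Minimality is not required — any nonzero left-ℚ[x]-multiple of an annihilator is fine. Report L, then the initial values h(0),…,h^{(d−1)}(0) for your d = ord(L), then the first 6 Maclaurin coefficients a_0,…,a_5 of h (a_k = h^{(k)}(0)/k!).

L = -8·Dx + (10 - 16·x)·Dx^2 + (-1 + 5·x - 4·x^2)·Dx^3  (order 3).
h: a_k = 0, 6, 6, 12, 33, 516/5, …
ICs: h(0) = 0, h′(0) = 6, h′′(0) = 12.

f: a_k = 2, 8, 32, 128, 512, 2048, …
g: a_k = 4, 4, 4, 4, 4, 4, …
f+g: L₀ = lclm(L_f,L_g), ord ≤ 1+1.
∫: right-multiply L₀ by Dx.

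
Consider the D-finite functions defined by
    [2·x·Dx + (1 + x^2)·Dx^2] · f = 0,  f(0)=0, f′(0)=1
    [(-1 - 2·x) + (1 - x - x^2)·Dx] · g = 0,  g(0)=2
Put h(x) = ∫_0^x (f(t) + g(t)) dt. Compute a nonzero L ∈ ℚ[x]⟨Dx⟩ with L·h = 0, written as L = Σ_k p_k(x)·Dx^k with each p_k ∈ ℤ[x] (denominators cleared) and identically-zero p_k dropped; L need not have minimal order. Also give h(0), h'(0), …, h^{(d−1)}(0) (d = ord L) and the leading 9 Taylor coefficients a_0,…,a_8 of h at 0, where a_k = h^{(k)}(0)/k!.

f: a_k = 0, 1, 0, -1/3, 0, 1/5, 0, -1/7, 0, …
g: a_k = 2, 2, 4, 6, 10, 16, 26, 42, 68, …
Weyl lclm of L_f,L_g ⇒ L₀ (ord ≤ 3).
∫: right-multiply L₀ by Dx.
L = (4 - 16·x - 64·x^2 - 72·x^3 - 66·x^4 - 6·x^6)·Dx^2 + (-10 - 24·x - 28·x^2 - 60·x^3 - 65·x^4 - 50·x^5 - 3·x^6 - 6·x^7)·Dx^3 + (2 + 2·x + 2·x^2 - 8·x^3 - 5·x^4 - 11·x^5 - 6·x^6 - x^7 - x^8)·Dx^4  (order 4).
h: a_k = 0, 2, 3/2, 4/3, 17/12, 2, 27/10, 26/7, 293/56, …
ICs: h(0) = 0, h′(0) = 2, h′′(0) = 3, h′′′(0) = 8.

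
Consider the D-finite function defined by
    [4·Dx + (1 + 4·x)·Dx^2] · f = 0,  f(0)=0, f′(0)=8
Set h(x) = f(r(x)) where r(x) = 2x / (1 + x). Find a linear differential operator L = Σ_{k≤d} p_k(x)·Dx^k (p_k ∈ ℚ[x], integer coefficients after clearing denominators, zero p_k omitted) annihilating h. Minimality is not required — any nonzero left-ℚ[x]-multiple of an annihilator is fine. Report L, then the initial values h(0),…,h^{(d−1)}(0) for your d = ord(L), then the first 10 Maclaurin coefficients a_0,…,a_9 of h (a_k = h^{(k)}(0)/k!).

f: a_k = 0, 8, -16, 128/3, -128, 2048/5, -4096/3, 32768/7, -16384, 524288/9, …
f∘r: x↦r, Dx↦Dx/r' in L_f ⇒ L₀.
L = (10 + 18·x)·Dx + (1 + 10·x + 9·x^2)·Dx^2  (order 2).
h: a_k = 0, 16, -80, 1456/3, -3280, 118096/5, -531440/3, 9565936/7, -10761680, 774840976/9, …
ICs: h(0) = 0, h′(0) = 16.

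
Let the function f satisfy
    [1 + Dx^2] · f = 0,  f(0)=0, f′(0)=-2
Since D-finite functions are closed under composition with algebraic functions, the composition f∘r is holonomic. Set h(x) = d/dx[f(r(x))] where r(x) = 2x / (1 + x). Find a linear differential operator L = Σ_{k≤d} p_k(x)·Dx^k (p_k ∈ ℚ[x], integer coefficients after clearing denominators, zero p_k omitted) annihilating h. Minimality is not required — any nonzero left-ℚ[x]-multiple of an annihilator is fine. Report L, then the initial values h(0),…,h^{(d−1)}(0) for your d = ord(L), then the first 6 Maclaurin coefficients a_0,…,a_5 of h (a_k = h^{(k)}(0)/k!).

f: a_k = 0, -2, 0, 1/3, 0, -1/60, …
L₀ from L_f via x↦r, Dx↦r'^{-1}Dx.
h₀' ⇒ L via d/dx closure of L₀.
L = (10 + 12·x + 6·x^2) + (6 + 18·x + 18·x^2 + 6·x^3)·Dx + (1 + 4·x + 6·x^2 + 4·x^3 + x^4)·Dx^2  (order 2).
h: a_k = -4, 8, -4, -16, 172/3, -120, …
ICs: h(0) = -4, h′(0) = 8.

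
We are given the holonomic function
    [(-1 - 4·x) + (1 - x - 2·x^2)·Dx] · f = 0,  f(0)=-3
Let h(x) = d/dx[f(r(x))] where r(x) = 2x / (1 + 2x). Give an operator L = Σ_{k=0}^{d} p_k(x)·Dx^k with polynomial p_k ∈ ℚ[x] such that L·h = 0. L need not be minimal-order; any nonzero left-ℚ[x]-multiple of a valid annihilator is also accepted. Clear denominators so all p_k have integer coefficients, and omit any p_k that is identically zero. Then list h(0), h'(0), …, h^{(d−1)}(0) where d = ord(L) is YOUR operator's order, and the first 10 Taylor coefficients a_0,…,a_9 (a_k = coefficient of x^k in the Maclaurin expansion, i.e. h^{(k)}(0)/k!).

L = (8 + 48·x + 288·x^2 + 320·x^3) + (-1 - 14·x - 36·x^2 + 56·x^3 + 160·x^4)·Dx  (order 1).
h: a_k = -6, -48, 0, -768, 1920, -13824, 53760, -270336, 1161216, -5283840, …
ICs: h(0) = -6.

f: a_k = -3, -3, -9, -15, -33, -63, -129, -255, -513, -1023, …
Change of var in L_f (x↦r) gives L₀.
Differentiate: ansatz ord ≤ ord L₀ ⇒ L.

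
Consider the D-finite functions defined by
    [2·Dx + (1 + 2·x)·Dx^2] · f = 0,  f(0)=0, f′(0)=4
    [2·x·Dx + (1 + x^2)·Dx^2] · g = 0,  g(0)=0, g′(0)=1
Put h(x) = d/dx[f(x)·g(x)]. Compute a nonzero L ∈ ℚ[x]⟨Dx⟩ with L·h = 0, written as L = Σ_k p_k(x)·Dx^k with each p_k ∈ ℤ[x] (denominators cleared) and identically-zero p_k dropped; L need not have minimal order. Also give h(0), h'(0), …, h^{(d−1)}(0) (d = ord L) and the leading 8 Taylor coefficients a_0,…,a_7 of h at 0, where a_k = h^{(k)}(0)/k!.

L = (24 + 80·x + 88·x^2 + 240·x^3 + 240·x^4 + 208·x^5 + 16·x^7) + (12 + 80·x + 332·x^2 + 608·x^3 + 880·x^4 + 744·x^5 + 560·x^6 + 24·x^7 + 56·x^8)·Dx + (12 + 52·x + 168·x^2 + 372·x^3 + 516·x^4 + 564·x^5 + 384·x^6 + 276·x^7 + 24·x^8 + 32·x^9)·Dx^2 + (2 + 12·x + 34·x^2 + 64·x^3 + 87·x^4 + 96·x^5 + 84·x^6 + 48·x^7 + 33·x^8 + 4·x^9 + 4·x^10)·Dx^3  (order 3).
h: a_k = 0, 8, -12, 16, -100/3, 1064/15, -2044/15, 1312/5, …
ICs: h(0) = 0, h′(0) = 8, h′′(0) = -24.

f: a_k = 0, 4, -4, 16/3, -8, 64/5, -64/3, 256/7, …
g: a_k = 0, 1, 0, -1/3, 0, 1/5, 0, -1/7, …
Product ⇒ symmetric product L₀, ord ≤ 4.
h₀' ⇒ L via d/dx closure of L₀.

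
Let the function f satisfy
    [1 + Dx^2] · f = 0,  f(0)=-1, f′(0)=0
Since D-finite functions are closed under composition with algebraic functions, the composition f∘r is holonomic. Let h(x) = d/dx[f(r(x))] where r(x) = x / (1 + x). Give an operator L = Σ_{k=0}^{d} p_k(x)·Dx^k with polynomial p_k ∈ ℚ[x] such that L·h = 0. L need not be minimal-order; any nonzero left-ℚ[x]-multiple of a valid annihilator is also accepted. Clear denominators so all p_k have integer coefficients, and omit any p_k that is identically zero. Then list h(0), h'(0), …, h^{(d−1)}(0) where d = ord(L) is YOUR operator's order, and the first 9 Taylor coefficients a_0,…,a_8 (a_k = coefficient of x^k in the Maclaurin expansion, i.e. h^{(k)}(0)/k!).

L = (7 + 12·x + 6·x^2) + (6 + 18·x + 18·x^2 + 6·x^3)·Dx + (1 + 4·x + 6·x^2 + 4·x^3 + x^4)·Dx^2  (order 2).
h: a_k = 0, 1, -3, 35/6, -55/6, 1501/120, -609/40, 16699/1008, -8791/560, …
ICs: h(0) = 0, h′(0) = 1.

f: a_k = -1, 0, 1/2, 0, -1/24, 0, 1/720, 0, -1/40320, …
f∘r: x↦r, Dx↦Dx/r' in L_f ⇒ L₀.
Differentiate: ansatz ord ≤ ord L₀ ⇒ L.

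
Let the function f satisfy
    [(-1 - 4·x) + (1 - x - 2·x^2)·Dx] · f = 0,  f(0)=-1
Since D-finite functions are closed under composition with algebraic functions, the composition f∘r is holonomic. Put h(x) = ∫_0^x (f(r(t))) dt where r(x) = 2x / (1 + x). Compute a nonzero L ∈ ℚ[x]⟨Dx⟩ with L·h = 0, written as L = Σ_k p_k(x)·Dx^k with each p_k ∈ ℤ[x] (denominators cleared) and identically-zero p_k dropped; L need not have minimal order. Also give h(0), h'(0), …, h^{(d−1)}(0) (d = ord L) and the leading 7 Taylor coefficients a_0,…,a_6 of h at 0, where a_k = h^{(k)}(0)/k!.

L = (2 + 18·x)·Dx + (-1 - x + 9·x^2 + 9·x^3)·Dx^2  (order 2).
h: a_k = 0, -1, -1, -10/3, -9/2, -18, -27, …
ICs: h(0) = 0, h′(0) = -1.

f: a_k = -1, -1, -3, -5, -11, -21, -43, …
f∘r: x↦r, Dx↦Dx/r' in L_f ⇒ L₀.
Integrate: L := L₀·Dx.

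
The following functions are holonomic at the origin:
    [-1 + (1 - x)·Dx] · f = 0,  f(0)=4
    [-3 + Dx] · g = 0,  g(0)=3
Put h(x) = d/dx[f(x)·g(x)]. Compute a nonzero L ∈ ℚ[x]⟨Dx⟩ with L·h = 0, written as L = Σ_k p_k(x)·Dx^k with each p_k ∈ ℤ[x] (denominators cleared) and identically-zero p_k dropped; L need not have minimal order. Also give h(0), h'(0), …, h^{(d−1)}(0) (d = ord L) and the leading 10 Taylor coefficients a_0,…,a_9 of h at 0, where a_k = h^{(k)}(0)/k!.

L = (17 - 24·x + 9·x^2) + (-4 + 7·x - 3·x^2)·Dx  (order 1).
h: a_k = 48, 204, 468, 786, 1104, 13977/10, 16671/10, 268923/140, 606717/280, 2698707/1120, …
ICs: h(0) = 48.

f: a_k = 4, 4, 4, 4, 4, 4, 4, 4, 4, 4, …
g: a_k = 3, 9, 27/2, 27/2, 81/8, 243/40, 243/80, 729/560, 2187/4480, 729/4480, …
h₀=f·g: eliminate ⇒ L₀, order ≤ 1·1.
Differentiate: ansatz ord ≤ ord L₀ ⇒ L.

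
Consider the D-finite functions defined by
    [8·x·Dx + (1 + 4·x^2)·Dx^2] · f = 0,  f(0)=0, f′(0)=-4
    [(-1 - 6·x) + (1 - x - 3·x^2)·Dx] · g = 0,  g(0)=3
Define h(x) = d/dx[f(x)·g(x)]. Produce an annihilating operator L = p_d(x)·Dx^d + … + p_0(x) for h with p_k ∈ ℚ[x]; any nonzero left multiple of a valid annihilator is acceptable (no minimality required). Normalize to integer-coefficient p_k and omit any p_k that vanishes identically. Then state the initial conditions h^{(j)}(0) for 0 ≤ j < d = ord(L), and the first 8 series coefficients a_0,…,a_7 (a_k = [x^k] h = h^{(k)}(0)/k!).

f: a_k = 0, -4, 0, 16/3, 0, -64/5, 0, 256/7, …
g: a_k = 3, 3, 12, 21, 57, 120, 291, 651, …
f·g: L₀ = L_f ⊗_s L_g, ord ≤ 2·1.
h=h₀': d/dx-closure on L₀ ⇒ L.
L = (22 + 1032·x^2 + 1152·x^3 + 5184·x^4) + (13 + 86·x + 132·x^2 + 600·x^3 + 1152·x^4 + 3456·x^5)·Dx + (-3 - x - 35·x^2 + 44·x^3 + 16·x^4 + 192·x^5 + 432·x^6)·Dx^2  (order 2).
h: a_k = -12, -24, -96, -272, -1012, -12192/5, -31636/5, -594464/35, …
ICs: h(0) = -12, h′(0) = -24.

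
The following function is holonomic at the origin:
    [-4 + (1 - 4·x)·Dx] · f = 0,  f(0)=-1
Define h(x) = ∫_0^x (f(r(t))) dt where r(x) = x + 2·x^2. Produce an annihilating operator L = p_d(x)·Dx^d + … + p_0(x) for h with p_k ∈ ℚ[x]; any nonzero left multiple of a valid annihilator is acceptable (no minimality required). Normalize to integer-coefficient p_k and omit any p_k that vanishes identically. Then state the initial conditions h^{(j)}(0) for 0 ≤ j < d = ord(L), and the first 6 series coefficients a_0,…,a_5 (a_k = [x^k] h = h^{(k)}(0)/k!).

f: a_k = -1, -4, -16, -64, -256, -1024, …
h₀=f(r): pull back L_f along r ⇒ L₀.
h=∫₀ˣh₀: take L = L₀·Dx.
L = (4 + 16·x)·Dx + (-1 + 4·x + 8·x^2)·Dx^2  (order 2).
h: a_k = 0, -1, -2, -8, -32, -704/5, …
ICs: h(0) = 0, h′(0) = -1.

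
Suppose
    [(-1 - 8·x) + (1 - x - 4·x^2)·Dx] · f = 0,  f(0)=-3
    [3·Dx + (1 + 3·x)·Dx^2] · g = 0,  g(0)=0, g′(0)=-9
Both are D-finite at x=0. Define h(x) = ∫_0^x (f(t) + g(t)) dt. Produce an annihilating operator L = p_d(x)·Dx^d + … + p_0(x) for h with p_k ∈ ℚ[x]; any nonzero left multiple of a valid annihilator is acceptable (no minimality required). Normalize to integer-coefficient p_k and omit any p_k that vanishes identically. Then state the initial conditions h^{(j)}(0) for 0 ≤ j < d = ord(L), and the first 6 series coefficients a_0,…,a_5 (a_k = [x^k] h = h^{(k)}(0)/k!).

f: a_k = -3, -3, -15, -27, -87, -195, …
g: a_k = 0, -9, 27/2, -27, 243/4, -729/5, …
Weyl lclm of L_f,L_g ⇒ L₀ (ord ≤ 3).
h=∫h₀ ⇒ L = L₀·Dx.
L = (342 + 2178·x + 6624·x^2 + 6336·x^3 + 6912·x^4)·Dx^2 + (36 + 696·x + 4356·x^2 + 10176·x^3 + 12960·x^4 + 11520·x^5)·Dx^3 + (-13 - 101·x - 191·x^2 + 225·x^3 + 1440·x^4 + 2928·x^5 + 2304·x^6)·Dx^4  (order 4).
h: a_k = 0, -3, -6, -1/2, -27/2, -21/4, …
ICs: h(0) = 0, h′(0) = -3, h′′(0) = -12, h′′′(0) = -3.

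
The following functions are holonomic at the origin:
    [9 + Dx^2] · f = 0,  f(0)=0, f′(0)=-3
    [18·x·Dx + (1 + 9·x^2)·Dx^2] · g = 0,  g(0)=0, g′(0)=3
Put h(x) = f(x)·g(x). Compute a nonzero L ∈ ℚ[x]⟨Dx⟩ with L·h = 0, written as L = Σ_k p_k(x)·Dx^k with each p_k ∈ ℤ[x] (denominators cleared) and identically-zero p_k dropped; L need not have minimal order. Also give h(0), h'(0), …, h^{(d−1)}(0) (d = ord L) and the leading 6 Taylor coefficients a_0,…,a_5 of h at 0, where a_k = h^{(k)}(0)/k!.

L = (810 + 18954·x^2 + 72171·x^4 + 236196·x^6 + 531441·x^8) + (972·x + 14580·x^3 + 78732·x^5 + 236196·x^7)·Dx + (108 + 2592·x^2 + 13122·x^4 + 52488·x^6 + 118098·x^8)·Dx^2 + (108·x + 1620·x^3 + 8748·x^5 + 26244·x^7)·Dx^3 + (2 + 54·x^2 + 567·x^4 + 2916·x^6 + 6561·x^8)·Dx^4  (order 4).
h: a_k = 0, 0, -9, 0, 81/2, 0, …
ICs: h(0) = 0, h′(0) = 0, h′′(0) = -18, h′′′(0) = 0.

f: a_k = 0, -3, 0, 9/2, 0, -81/40, …
g: a_k = 0, 3, 0, -9, 0, 243/5, …
Product ⇒ symmetric product L₀, ord ≤ 4.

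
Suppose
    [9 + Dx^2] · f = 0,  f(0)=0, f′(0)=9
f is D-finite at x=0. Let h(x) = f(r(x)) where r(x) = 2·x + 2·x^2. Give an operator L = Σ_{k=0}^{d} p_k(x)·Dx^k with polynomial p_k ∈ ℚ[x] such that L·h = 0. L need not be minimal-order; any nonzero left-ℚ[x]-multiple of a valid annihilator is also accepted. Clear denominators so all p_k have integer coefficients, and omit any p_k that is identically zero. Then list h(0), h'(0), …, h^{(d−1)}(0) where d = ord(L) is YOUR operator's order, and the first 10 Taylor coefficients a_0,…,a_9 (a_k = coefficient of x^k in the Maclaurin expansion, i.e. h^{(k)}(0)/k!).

f: a_k = 0, 9, 0, -27/2, 0, 243/40, 0, -729/560, 0, 729/4480, …
L₀ from L_f via x↦r, Dx↦r'^{-1}Dx.
L = (36 + 216·x + 432·x^2 + 288·x^3) - 2·Dx + (1 + 2·x)·Dx^2  (order 2).
h: a_k = 0, 18, 18, -108, -324, -648/5, 864, 62208/35, 3888/5, -85536/35, …
ICs: h(0) = 0, h′(0) = 18.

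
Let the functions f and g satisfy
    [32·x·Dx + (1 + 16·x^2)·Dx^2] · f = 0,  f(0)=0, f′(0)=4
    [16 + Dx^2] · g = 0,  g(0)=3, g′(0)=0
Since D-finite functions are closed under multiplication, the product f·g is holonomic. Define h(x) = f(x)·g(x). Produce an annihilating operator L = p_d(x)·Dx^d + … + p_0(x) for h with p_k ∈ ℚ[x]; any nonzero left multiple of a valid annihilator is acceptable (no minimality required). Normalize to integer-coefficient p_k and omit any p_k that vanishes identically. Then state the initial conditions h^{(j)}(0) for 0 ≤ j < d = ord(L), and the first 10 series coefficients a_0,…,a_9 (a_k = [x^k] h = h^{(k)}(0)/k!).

L = (1280 + 53248·x^2 + 360448·x^4 + 2097152·x^6 + 8388608·x^8) + (1536·x + 40960·x^3 + 393216·x^5 + 2097152·x^7)·Dx + (96 + 4096·x^2 + 36864·x^4 + 262144·x^6 + 1048576·x^8)·Dx^2 + (96·x + 2560·x^3 + 24576·x^5 + 131072·x^7)·Dx^3 + (1 + 48·x^2 + 896·x^4 + 8192·x^6 + 32768·x^8)·Dx^4  (order 4).
h: a_k = 0, 12, 0, -160, 0, 6272/5, 0, -1332224/105, 0, 47405056/315, …
ICs: h(0) = 0, h′(0) = 12, h′′(0) = 0, h′′′(0) = -960.

f: a_k = 0, 4, 0, -64/3, 0, 1024/5, 0, -16384/7, 0, 262144/9, …
g: a_k = 3, 0, -24, 0, 32, 0, -256/15, 0, 512/105, 0, …
h₀=f·g: eliminate ⇒ L₀, order ≤ 2·2.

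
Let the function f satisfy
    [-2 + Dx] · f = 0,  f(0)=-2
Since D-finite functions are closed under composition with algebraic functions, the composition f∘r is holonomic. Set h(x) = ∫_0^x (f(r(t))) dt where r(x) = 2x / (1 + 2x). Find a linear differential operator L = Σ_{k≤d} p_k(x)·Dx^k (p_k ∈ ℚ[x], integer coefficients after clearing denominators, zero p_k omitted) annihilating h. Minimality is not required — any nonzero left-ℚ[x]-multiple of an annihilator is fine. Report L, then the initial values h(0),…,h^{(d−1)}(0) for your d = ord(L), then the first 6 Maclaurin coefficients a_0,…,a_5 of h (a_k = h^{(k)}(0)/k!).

f: a_k = -2, -4, -4, -8/3, -4/3, -8/15, …
h₀=f(r): pull back L_f along r ⇒ L₀.
∫: right-multiply L₀ by Dx.
L = -4·Dx + (1 + 4·x + 4·x^2)·Dx^2  (order 2).
h: a_k = 0, -2, -4, 0, 8/3, -64/15, …
ICs: h(0) = 0, h′(0) = -2.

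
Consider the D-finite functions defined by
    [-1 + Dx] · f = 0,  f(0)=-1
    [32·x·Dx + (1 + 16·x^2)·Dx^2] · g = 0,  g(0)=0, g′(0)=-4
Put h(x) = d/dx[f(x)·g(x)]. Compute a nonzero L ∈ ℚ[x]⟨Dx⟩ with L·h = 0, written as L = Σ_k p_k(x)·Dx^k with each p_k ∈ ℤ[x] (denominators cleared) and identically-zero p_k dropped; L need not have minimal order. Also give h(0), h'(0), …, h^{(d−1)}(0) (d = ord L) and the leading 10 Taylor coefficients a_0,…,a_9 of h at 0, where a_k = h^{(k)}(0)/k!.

f: a_k = -1, -1, -1/2, -1/6, -1/24, -1/120, -1/720, -1/5040, -1/40320, -1/362880, …
g: a_k = 0, -4, 0, 64/3, 0, -1024/5, 0, 16384/7, 0, -262144/9, …
L₀ := L_f ⊗_s L_g (sym. prod.), ord ≤ 2.
Differentiate: ansatz ord ≤ ord L₀ ⇒ L.
L = (-31 - 64·x + 1568·x^2 - 1024·x^3 + 256·x^4) + (30 + 96·x - 1600·x^2 + 1536·x^3 - 512·x^4)·Dx + (1 - 32·x + 32·x^2 - 512·x^3 + 256·x^4)·Dx^2  (order 2).
h: a_k = 4, 8, -58, -248/3, 1943/2, 3623/3, -940403/60, -1162534/63, 169134311/672, 1862268947/6480, …
ICs: h(0) = 4, h′(0) = 8.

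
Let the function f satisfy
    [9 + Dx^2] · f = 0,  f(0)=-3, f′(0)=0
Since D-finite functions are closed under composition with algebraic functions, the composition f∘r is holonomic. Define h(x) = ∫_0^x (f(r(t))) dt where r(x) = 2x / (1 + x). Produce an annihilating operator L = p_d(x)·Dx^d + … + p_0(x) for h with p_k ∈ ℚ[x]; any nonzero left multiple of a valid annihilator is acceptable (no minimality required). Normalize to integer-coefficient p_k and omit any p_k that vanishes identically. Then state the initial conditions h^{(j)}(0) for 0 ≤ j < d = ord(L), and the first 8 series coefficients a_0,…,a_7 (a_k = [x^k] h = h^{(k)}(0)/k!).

L = 36·Dx + (2 + 6·x + 6·x^2 + 2·x^3)·Dx^2 + (1 + 4·x + 6·x^2 + 4·x^3 + x^4)·Dx^3  (order 3).
h: a_k = 0, -3, 0, 18, -27, 0, 72, -5778/35, …
ICs: h(0) = 0, h′(0) = -3, h′′(0) = 0.

f: a_k = -3, 0, 27/2, 0, -81/8, 0, 243/80, 0, …
h₀=f(r): pull back L_f along r ⇒ L₀.
Integrate: L := L₀·Dx.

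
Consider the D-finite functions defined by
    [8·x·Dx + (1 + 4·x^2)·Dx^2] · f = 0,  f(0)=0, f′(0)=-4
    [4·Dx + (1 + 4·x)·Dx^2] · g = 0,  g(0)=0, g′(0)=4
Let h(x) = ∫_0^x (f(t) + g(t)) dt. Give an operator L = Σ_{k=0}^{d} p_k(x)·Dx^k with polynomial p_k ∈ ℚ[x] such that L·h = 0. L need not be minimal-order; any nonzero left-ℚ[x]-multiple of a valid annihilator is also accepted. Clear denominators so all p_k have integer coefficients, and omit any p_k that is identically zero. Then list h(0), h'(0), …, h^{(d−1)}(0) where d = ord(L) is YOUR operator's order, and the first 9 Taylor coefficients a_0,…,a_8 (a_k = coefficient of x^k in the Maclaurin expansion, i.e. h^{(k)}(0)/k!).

f: a_k = 0, -4, 0, 16/3, 0, -64/5, 0, 256/7, 0, …
g: a_k = 0, 4, -8, 64/3, -64, 1024/5, -2048/3, 16384/7, -8192, …
f+g: L₀ = lclm(L_f,L_g), ord ≤ 2+2.
h=∫h₀ ⇒ L = L₀·Dx.
L = (-8 - 96·x + 96·x^2 + 128·x^3)·Dx^2 + (-10 - 16·x - 72·x^2 + 192·x^3 + 256·x^4)·Dx^3 + (-1 - 2·x + 8·x^2 + 8·x^3 + 48·x^4 + 64·x^5)·Dx^4  (order 4).
h: a_k = 0, 0, 0, -8/3, 20/3, -64/5, 32, -2048/21, 2080/7, …
ICs: h(0) = 0, h′(0) = 0, h′′(0) = 0, h′′′(0) = -16.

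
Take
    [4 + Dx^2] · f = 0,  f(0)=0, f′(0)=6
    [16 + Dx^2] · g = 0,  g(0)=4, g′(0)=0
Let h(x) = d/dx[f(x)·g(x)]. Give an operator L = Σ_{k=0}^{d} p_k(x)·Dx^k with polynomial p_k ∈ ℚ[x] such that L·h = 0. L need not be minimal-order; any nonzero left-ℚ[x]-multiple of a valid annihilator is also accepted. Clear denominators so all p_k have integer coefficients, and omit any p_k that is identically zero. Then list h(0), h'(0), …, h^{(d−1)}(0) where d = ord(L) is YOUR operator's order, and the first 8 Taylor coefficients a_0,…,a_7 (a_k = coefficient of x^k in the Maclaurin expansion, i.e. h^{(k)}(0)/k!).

L = 144 + 40·Dx^2 + Dx^4  (order 4).
h: a_k = 24, 0, -624, 0, 1936, 0, -34976/15, 0, …
ICs: h(0) = 24, h′(0) = 0, h′′(0) = -1248, h′′′(0) = 0.

f: a_k = 0, 6, 0, -4, 0, 4/5, 0, -8/105, …
g: a_k = 4, 0, -32, 0, 128/3, 0, -1024/45, 0, …
Sym-product of L_f,L_g gives L₀ (≤ ord 4).
Differentiate: ansatz ord ≤ ord L₀ ⇒ L.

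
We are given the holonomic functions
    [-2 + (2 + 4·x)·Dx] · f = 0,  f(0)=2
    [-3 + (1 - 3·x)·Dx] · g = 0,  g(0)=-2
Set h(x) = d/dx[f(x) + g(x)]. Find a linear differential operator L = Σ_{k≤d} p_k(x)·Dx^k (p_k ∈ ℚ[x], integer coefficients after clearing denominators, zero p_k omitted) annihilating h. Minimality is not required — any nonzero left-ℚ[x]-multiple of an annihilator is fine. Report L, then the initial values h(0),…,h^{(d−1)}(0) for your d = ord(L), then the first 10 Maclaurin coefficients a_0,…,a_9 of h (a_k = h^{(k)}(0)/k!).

L = (-72 - 54·x) + (-51 - 234·x - 189·x^2)·Dx + (7 + 2·x - 51·x^2 - 54·x^3)·Dx^2  (order 2).
h: a_k = -4, -38, -159, -653, -9685/4, -35055/4, -244713/8, -840237/8, -22668381/64, -75594875/64, …
ICs: h(0) = -4, h′(0) = -38.

f: a_k = 2, 2, -1, 1, -5/4, 7/4, -21/8, 33/8, -429/64, 715/64, …
g: a_k = -2, -6, -18, -54, -162, -486, -1458, -4374, -13122, -39366, …
Sum ⇒ L₀ = lclm(L_f,L_g) in ℚ(x)⟨Dx⟩.
h=h₀': d/dx-closure on L₀ ⇒ L.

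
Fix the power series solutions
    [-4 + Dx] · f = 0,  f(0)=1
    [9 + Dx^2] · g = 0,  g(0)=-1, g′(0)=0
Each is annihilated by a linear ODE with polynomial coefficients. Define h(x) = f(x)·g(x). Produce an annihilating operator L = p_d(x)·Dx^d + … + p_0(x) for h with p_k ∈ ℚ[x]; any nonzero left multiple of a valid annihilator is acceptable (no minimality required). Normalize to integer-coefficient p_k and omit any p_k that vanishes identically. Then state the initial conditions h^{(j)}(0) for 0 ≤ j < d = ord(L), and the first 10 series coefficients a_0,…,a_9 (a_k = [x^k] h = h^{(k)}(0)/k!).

L = 25 - 8·Dx + Dx^2  (order 2).
h: a_k = -1, -4, -7/2, 22/3, 527/24, 779/30, 11753/720, 4031/1260, -164833/40320, -430441/90720, …
ICs: h(0) = -1, h′(0) = -4.

f: a_k = 1, 4, 8, 32/3, 32/3, 128/15, 256/45, 1024/315, 512/315, 2048/2835, …
g: a_k = -1, 0, 9/2, 0, -27/8, 0, 81/80, 0, -729/4480, 0, …
h₀=f·g: eliminate ⇒ L₀, order ≤ 1·2.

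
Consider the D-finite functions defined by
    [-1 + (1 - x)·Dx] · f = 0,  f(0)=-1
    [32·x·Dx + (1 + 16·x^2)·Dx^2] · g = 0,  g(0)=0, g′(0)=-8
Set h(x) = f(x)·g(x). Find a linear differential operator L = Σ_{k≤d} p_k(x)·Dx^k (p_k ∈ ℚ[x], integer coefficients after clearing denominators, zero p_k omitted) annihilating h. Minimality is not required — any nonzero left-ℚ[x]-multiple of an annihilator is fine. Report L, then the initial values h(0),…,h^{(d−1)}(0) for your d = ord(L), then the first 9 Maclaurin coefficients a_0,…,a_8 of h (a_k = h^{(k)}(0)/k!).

L = 32·x + (2 - 32·x + 64·x^2)·Dx + (-1 + x - 16·x^2 + 16·x^3)·Dx^2  (order 2).
h: a_k = 0, 8, 8, -104/3, -104/3, 5624/15, 5624/15, -452152/105, -452152/105, …
ICs: h(0) = 0, h′(0) = 8.

f: a_k = -1, -1, -1, -1, -1, -1, -1, -1, -1, …
g: a_k = 0, -8, 0, 128/3, 0, -2048/5, 0, 32768/7, 0, …
L₀ := L_f ⊗_s L_g (sym. prod.), ord ≤ 2.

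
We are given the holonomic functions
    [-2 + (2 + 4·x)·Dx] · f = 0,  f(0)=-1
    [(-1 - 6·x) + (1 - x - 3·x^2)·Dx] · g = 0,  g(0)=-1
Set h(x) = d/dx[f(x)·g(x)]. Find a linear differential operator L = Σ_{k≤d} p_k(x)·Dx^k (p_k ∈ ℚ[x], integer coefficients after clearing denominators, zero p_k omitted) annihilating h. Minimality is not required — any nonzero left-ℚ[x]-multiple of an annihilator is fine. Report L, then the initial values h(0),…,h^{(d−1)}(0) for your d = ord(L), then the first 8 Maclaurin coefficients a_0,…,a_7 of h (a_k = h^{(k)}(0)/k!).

f: a_k = -1, -1, 1/2, -1/2, 5/8, -7/8, 21/16, -33/16, …
g: a_k = -1, -1, -4, -7, -19, -40, -97, -217, …
h₀=f·g: eliminate ⇒ L₀, order ≤ 1·1.
h₀' ⇒ L via d/dx closure of L₀.
L = (9 + 66·x + 165·x^2 + 210·x^3 + 135·x^4) + (-2 - 9·x - 6·x^2 + 38·x^3 + 87·x^4 + 54·x^5)·Dx  (order 1).
h: a_k = 2, 9, 33, 191/2, 1155/4, 6147/8, 16989/8, 87579/16, …
ICs: h(0) = 2.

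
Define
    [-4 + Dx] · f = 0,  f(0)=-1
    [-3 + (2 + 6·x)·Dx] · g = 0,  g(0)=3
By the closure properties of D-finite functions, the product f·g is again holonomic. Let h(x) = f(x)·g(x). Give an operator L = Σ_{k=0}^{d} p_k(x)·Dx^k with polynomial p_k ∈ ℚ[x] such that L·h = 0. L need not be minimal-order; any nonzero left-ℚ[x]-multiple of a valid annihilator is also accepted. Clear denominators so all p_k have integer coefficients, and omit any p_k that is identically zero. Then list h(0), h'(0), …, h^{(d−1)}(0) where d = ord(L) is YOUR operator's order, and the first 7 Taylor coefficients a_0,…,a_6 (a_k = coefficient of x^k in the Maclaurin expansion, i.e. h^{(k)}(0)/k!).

L = (-11 - 24·x) + (2 + 6·x)·Dx  (order 1).
h: a_k = -3, -33/2, -309/8, -953/16, -8161/128, -76883/1280, -497863/15360, …
ICs: h(0) = -3.

f: a_k = -1, -4, -8, -32/3, -32/3, -128/15, -256/45, …
g: a_k = 3, 9/2, -27/8, 81/16, -1215/128, 5103/256, -45927/1024, …
Sym-product of L_f,L_g gives L₀ (≤ ord 1).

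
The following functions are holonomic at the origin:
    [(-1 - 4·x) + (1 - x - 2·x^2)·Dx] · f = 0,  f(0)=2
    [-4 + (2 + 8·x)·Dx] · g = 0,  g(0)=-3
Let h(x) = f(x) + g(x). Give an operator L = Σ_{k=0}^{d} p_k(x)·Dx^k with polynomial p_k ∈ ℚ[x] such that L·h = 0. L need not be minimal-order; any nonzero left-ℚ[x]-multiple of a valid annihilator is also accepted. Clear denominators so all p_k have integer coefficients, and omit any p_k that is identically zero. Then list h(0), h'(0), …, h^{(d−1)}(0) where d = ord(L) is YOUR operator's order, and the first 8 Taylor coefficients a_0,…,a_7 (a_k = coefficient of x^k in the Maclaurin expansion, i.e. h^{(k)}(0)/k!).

L = (-16 - 84·x - 120·x^2 - 160·x^3) + (10 + 52·x + 204·x^2 + 400·x^3 + 400·x^4)·Dx + (1 - 7·x - 56·x^2 - 8·x^3 + 200·x^4 + 160·x^5)·Dx^2  (order 2).
h: a_k = -1, -4, 12, -2, 52, -42, 338, -622, …
ICs: h(0) = -1, h′(0) = -4.

f: a_k = 2, 2, 6, 10, 22, 42, 86, 170, …
g: a_k = -3, -6, 6, -12, 30, -84, 252, -792, …
Weyl lclm of L_f,L_g ⇒ L₀ (ord ≤ 2).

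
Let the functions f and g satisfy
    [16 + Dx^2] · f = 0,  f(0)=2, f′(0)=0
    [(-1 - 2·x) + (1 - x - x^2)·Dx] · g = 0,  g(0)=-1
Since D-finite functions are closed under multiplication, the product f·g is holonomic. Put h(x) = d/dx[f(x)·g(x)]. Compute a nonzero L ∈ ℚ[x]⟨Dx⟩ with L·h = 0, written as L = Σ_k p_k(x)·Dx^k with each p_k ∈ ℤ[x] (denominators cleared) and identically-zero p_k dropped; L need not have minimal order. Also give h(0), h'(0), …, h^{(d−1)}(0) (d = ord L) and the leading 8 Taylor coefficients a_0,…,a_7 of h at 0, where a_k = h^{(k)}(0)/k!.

L = (54 - 256·x - 128·x^2 + 256·x^3 + 128·x^4) + (-13 - 10·x + 48·x^2 + 32·x^3)·Dx + (7 - 15·x - 7·x^2 + 16·x^3 + 8·x^4)·Dx^2  (order 2).
h: a_k = -2, 24, 30, 8/3, 160/3, 2044/15, 10514/45, 44384/105, …
ICs: h(0) = -2, h′(0) = 24.

f: a_k = 2, 0, -16, 0, 64/3, 0, -512/45, 0, …
g: a_k = -1, -1, -2, -3, -5, -8, -13, -21, …
h₀=f·g: eliminate ⇒ L₀, order ≤ 2·1.
Differentiate: ansatz ord ≤ ord L₀ ⇒ L.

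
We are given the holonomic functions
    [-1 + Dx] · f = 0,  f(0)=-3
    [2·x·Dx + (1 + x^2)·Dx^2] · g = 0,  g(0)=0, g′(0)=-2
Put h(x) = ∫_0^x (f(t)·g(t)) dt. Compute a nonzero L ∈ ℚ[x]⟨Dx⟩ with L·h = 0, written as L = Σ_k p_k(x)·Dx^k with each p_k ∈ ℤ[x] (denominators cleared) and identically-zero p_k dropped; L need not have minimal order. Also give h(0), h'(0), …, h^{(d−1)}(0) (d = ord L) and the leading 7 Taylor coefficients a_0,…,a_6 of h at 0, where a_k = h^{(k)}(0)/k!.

f: a_k = -3, -3, -3/2, -1/2, -1/8, -1/40, -1/240, …
g: a_k = 0, -2, 0, 2/3, 0, -2/5, 0, …
Sym-product of L_f,L_g gives L₀ (≤ ord 2).
h=∫h₀ ⇒ L = L₀·Dx.
L = (1 - 2·x + x^2)·Dx + (-2 + 2·x - 2·x^2)·Dx^2 + (1 + x^2)·Dx^3  (order 3).
h: a_k = 0, 0, 3, 2, 1/4, -1/5, 3/40, …
ICs: h(0) = 0, h′(0) = 0, h′′(0) = 6.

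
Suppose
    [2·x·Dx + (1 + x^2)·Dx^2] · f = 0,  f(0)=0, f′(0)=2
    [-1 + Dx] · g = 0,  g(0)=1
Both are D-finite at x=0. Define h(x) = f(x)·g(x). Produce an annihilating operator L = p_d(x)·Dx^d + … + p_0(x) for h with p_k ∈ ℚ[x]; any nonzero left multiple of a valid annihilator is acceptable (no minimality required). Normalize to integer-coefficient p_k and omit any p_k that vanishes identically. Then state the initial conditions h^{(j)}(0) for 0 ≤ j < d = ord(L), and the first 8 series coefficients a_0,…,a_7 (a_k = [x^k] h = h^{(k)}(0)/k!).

L = (1 - 2·x + x^2) + (-2 + 2·x - 2·x^2)·Dx + (1 + x^2)·Dx^2  (order 2).
h: a_k = 0, 2, 2, 1/3, -1/3, 3/20, 11/36, -31/280, …
ICs: h(0) = 0, h′(0) = 2.

f: a_k = 0, 2, 0, -2/3, 0, 2/5, 0, -2/7, …
g: a_k = 1, 1, 1/2, 1/6, 1/24, 1/120, 1/720, 1/5040, …
h₀=f·g: eliminate ⇒ L₀, order ≤ 2·1.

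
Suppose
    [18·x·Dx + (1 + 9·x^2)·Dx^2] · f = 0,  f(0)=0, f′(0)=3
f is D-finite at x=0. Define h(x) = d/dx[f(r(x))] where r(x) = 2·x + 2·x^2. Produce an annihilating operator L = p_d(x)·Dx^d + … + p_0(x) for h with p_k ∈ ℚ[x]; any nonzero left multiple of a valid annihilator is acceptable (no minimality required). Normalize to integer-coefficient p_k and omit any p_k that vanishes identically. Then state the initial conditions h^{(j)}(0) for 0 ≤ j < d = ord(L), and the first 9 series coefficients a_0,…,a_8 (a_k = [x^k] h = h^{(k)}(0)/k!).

f: a_k = 0, 3, 0, -9, 0, 243/5, 0, -2187/7, 0, …
Substitute x→r, Dx→(1/r')Dx; clear ⇒ L₀.
Derive L from L₀ (diff closure).
L = (-2 + 72·x + 288·x^2 + 432·x^3 + 216·x^4) + (1 + 2·x + 36·x^2 + 144·x^3 + 180·x^4 + 72·x^5)·Dx  (order 1).
h: a_k = 6, 12, -216, -864, 6696, 46224, -171072, -2115072, 2589408, …
ICs: h(0) = 6.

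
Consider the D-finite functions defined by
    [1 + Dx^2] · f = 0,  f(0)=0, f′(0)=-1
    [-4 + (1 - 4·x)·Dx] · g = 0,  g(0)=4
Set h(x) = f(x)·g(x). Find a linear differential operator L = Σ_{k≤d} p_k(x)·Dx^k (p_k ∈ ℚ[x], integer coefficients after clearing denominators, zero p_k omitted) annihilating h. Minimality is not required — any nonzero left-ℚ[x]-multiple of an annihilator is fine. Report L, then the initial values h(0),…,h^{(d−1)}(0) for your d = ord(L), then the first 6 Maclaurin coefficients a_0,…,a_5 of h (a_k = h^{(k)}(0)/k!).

f: a_k = 0, -1, 0, 1/6, 0, -1/120, …
g: a_k = 4, 16, 64, 256, 1024, 4096, …
L₀ := L_f ⊗_s L_g (sym. prod.), ord ≤ 2.
L = (-1 + 4·x) + 8·Dx + (-1 + 4·x)·Dx^2  (order 2).
h: a_k = 0, -4, -16, -190/3, -760/3, -30401/30, …
ICs: h(0) = 0, h′(0) = -4.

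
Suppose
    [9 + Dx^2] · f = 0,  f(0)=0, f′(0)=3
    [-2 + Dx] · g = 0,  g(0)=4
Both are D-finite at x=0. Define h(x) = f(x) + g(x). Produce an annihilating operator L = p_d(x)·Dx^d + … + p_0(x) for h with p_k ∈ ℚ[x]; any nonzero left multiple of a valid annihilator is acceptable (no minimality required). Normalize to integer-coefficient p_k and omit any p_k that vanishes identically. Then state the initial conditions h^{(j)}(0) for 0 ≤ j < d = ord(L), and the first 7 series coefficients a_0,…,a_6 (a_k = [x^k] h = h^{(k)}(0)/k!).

L = -18 + 9·Dx - 2·Dx^2 + Dx^3  (order 3).
h: a_k = 4, 11, 8, 5/6, 8/3, 371/120, 16/45, …
ICs: h(0) = 4, h′(0) = 11, h′′(0) = 16.

f: a_k = 0, 3, 0, -9/2, 0, 81/40, 0, …
g: a_k = 4, 8, 8, 16/3, 8/3, 16/15, 16/45, …
Weyl lclm of L_f,L_g ⇒ L₀ (ord ≤ 3).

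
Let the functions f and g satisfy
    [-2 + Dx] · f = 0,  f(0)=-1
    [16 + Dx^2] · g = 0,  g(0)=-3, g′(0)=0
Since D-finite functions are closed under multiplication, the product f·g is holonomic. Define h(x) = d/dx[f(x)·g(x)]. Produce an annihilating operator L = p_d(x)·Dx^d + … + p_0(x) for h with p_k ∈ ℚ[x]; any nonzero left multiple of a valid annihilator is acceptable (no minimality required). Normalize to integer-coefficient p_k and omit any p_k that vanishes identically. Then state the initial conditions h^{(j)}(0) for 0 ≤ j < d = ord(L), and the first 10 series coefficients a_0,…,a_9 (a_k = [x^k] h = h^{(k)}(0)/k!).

L = 20 - 4·Dx + Dx^2  (order 2).
h: a_k = 6, -36, -132, -56, 164, 936/5, 232/15, -8432/105, -4796/105, 632/315, …
ICs: h(0) = 6, h′(0) = -36.

f: a_k = -1, -2, -2, -4/3, -2/3, -4/15, -4/45, -8/315, -2/315, -4/2835, …
g: a_k = -3, 0, 24, 0, -32, 0, 256/15, 0, -512/105, 0, …
h₀=f·g: eliminate ⇒ L₀, order ≤ 1·2.
Differentiate: ansatz ord ≤ ord L₀ ⇒ L.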